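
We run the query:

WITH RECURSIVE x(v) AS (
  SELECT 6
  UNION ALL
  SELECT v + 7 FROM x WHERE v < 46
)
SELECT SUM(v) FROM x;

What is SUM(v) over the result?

Base: v=6.
Iteration 1: 6 < 46 holds -> v = 6 + 7 = 13.
Iteration 2: 13 < 46 holds -> v = 13 + 7 = 20.
Iteration 3: 20 < 46 holds -> v = 20 + 7 = 27.
Iteration 4: 27 < 46 holds -> v = 27 + 7 = 34.
Iteration 5: 34 < 46 holds -> v = 34 + 7 = 41.
Iteration 6: 41 < 46 holds -> v = 41 + 7 = 48.
Iteration 7: 48 < 46 fails; recursion stops.
SUM(v) = 6 + 13 + 20 + 27 + 34 + 41 + 48 = 189.

189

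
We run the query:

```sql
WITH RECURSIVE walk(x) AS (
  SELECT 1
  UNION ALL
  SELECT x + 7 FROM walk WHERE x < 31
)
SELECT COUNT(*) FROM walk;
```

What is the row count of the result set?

Base: x=1.
Iteration 1: 1 < 31 holds -> x = 1 + 7 = 8.
Iteration 2: 8 < 31 holds -> x = 8 + 7 = 15.
Iteration 3: 15 < 31 holds -> x = 15 + 7 = 22.
Iteration 4: 22 < 31 holds -> x = 22 + 7 = 29.
Iteration 5: 29 < 31 holds -> x = 29 + 7 = 36.
Iteration 6: 36 < 31 fails; recursion stops.
Total rows emitted: 6.

6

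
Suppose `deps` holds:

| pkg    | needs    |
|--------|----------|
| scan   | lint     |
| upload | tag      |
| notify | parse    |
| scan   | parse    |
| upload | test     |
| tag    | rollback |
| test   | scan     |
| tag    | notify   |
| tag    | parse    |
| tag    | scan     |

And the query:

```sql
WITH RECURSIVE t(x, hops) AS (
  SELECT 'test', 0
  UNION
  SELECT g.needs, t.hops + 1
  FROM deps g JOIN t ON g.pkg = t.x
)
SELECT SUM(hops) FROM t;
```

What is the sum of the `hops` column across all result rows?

5

Base: (test, hops=0).
Iteration 1: edges from {test} -> (scan, hops=1).
Iteration 2: edges from {scan} -> (lint, hops=2), (parse, hops=2).
Iteration 3: no outgoing edges from {lint,parse}; recursion stops.
SUM(hops) = 0 + 1 + 2 + 2 = 5.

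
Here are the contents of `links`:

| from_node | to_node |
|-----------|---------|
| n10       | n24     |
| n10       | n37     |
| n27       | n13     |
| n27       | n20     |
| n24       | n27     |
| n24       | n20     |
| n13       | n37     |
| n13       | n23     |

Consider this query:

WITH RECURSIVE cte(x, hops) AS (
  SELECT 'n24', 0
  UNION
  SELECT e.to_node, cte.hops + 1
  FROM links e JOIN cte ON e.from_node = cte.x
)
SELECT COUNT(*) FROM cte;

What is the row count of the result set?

Base: (n24, hops=0).
Iteration 1: edges from {n24} -> (n20, hops=1), (n27, hops=1).
Iteration 2: edges from {n20,n27} -> (n13, hops=2), (n20, hops=2).
Iteration 3: edges from {n13,n20} -> (n23, hops=3), (n37, hops=3).
Iteration 4: no outgoing edges from {n23,n37}; recursion stops.
Total rows emitted: 7.

7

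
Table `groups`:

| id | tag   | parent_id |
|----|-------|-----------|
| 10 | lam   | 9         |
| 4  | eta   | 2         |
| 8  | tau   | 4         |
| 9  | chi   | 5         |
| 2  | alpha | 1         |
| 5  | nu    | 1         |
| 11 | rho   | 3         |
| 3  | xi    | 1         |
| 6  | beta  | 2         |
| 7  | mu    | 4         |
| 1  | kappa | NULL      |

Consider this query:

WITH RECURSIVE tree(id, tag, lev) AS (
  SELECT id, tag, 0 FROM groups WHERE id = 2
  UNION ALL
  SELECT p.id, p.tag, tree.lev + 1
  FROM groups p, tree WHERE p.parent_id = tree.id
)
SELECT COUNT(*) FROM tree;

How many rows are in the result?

Base: id=2 (alpha) at lev 0.
Iteration 1: rows with parent_id in {2} -> eta (id 4, lev 1), beta (id 6, lev 1).
Iteration 2: rows with parent_id in {4,6} -> mu (id 7, lev 2), tau (id 8, lev 2).
Iteration 3: no rows with parent_id in {7,8}; recursion stops.
Total rows emitted: 5.

5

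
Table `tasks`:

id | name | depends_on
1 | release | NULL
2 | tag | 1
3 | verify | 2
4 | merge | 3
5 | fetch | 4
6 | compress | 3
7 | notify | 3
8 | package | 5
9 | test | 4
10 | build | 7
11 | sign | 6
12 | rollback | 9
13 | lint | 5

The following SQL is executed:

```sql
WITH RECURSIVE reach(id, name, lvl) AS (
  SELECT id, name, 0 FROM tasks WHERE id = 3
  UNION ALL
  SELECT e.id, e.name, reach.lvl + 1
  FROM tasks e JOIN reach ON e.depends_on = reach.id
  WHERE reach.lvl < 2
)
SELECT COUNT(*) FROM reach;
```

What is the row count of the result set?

Base: id=3 (verify) at lvl 0.
Iteration 1: rows with depends_on in {3} -> merge (id 4, lvl 1), compress (id 6, lvl 1), notify (id 7, lvl 1).
Iteration 2: rows with depends_on in {4,6,7} -> fetch (id 5, lvl 2), test (id 9, lvl 2), build (id 10, lvl 2), sign (id 11, lvl 2).
Iteration 3: lvl < 2 fails for all current rows; recursion stops.
Total rows emitted: 8.

8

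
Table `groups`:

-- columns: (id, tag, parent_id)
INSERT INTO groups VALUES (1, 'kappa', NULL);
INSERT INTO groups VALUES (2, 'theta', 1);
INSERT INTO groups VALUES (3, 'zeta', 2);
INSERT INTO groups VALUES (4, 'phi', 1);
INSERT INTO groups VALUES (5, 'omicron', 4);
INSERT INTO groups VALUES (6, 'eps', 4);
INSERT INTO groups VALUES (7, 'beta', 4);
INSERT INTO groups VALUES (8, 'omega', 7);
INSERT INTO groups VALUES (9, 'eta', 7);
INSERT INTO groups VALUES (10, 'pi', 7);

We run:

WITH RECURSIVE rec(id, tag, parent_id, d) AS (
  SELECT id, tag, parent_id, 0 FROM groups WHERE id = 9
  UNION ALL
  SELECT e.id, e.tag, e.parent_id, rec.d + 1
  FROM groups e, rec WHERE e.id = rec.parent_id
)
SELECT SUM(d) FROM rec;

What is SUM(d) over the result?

6

Base: id=9 (eta), parent_id=7, d 0.
Iteration 1: join on id=7 -> beta (id 7, parent_id=4, d 1).
Iteration 2: join on id=4 -> phi (id 4, parent_id=1, d 2).
Iteration 3: join on id=1 -> kappa (id 1, parent_id=NULL, d 3).
Iteration 4: parent_id is NULL; no match; recursion stops.
SUM(d) = 0 + 1 + 2 + 3 = 6.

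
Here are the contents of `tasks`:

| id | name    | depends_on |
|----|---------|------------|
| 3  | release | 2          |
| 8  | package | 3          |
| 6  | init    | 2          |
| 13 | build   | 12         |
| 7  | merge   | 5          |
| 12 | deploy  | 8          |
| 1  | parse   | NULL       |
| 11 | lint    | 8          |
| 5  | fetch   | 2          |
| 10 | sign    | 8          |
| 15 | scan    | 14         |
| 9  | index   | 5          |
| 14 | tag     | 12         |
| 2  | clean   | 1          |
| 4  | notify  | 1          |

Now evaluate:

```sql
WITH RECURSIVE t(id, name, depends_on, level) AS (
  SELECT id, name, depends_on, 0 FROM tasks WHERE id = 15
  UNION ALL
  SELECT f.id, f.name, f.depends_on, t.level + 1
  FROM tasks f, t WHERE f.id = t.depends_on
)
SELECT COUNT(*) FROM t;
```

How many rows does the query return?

7

Base: id=15 (scan), depends_on=14, level 0.
Iteration 1: join on id=14 -> tag (id 14, depends_on=12, level 1).
Iteration 2: join on id=12 -> deploy (id 12, depends_on=8, level 2).
Iteration 3: join on id=8 -> package (id 8, depends_on=3, level 3).
Iteration 4: join on id=3 -> release (id 3, depends_on=2, level 4).
Iteration 5: join on id=2 -> clean (id 2, depends_on=1, level 5).
Iteration 6: join on id=1 -> parse (id 1, depends_on=NULL, level 6).
Iteration 7: depends_on is NULL; no match; recursion stops.
Total rows emitted: 7.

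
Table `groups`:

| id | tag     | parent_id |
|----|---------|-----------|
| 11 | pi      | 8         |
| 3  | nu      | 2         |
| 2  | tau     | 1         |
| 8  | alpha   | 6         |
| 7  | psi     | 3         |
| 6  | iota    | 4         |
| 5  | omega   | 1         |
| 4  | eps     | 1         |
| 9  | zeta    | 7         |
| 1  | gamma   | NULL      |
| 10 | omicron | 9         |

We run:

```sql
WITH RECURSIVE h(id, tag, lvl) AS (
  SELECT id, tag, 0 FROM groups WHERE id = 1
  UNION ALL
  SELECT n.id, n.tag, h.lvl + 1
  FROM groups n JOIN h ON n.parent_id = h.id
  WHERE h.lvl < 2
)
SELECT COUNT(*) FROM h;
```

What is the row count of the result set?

6

Base: id=1 (gamma) at lvl 0.
Iteration 1: rows with parent_id in {1} -> tau (id 2, lvl 1), eps (id 4, lvl 1), omega (id 5, lvl 1).
Iteration 2: rows with parent_id in {2,4,5} -> nu (id 3, lvl 2), iota (id 6, lvl 2).
Iteration 3: lvl < 2 fails for all current rows; recursion stops.
Total rows emitted: 6.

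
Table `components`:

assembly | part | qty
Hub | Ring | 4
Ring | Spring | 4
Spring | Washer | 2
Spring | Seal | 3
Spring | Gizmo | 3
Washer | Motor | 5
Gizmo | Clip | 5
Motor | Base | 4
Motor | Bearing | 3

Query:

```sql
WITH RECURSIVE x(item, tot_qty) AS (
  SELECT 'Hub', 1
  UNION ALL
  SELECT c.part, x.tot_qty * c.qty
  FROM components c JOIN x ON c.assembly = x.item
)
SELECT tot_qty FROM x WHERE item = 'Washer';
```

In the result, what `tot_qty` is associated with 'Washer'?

32

Base: (Hub, tot_qty=1).
Iteration 1: components of {Hub} -> Ring = 1*4 = 4.
Iteration 2: components of {Ring} -> Spring = 4*4 = 16.
Iteration 3: components of {Spring} -> Gizmo = 16*3 = 48, Seal = 16*3 = 48, Washer = 16*2 = 32.
Iteration 4: components of {Gizmo,Seal,Washer} -> Clip = 48*5 = 240, Motor = 32*5 = 160.
Iteration 5: components of {Clip,Motor} -> Base = 160*4 = 640, Bearing = 160*3 = 480.
Iteration 6: no further components; recursion stops.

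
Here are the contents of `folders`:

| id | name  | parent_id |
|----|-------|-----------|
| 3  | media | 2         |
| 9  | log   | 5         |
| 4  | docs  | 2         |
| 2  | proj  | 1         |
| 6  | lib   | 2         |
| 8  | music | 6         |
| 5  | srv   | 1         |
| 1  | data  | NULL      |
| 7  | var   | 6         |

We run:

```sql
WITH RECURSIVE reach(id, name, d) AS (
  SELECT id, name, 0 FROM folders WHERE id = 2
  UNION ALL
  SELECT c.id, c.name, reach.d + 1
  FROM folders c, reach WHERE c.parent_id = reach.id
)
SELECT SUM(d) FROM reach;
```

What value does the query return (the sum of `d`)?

7

Base: id=2 (proj) at d 0.
Iteration 1: rows with parent_id in {2} -> media (id 3, d 1), docs (id 4, d 1), lib (id 6, d 1).
Iteration 2: rows with parent_id in {3,4,6} -> var (id 7, d 2), music (id 8, d 2).
Iteration 3: no rows with parent_id in {7,8}; recursion stops.
SUM(d) = 0 + 1 + 1 + 1 + 2 + 2 = 7.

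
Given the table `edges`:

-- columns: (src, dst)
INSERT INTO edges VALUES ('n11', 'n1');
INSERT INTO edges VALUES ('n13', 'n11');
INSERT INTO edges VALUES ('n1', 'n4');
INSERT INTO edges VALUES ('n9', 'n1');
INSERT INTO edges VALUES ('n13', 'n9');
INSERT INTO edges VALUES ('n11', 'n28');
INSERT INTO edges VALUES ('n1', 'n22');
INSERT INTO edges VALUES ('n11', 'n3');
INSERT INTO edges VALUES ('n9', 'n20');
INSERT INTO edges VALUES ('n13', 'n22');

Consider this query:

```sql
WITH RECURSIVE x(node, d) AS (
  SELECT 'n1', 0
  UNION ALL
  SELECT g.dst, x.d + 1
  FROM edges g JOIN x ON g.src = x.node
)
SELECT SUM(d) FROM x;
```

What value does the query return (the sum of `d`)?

Base: (n1, d=0).
Iteration 1: edges from {n1} -> (n22, d=1), (n4, d=1).
Iteration 2: no outgoing edges from {n22,n4}; recursion stops.
SUM(d) = 0 + 1 + 1 = 2.

2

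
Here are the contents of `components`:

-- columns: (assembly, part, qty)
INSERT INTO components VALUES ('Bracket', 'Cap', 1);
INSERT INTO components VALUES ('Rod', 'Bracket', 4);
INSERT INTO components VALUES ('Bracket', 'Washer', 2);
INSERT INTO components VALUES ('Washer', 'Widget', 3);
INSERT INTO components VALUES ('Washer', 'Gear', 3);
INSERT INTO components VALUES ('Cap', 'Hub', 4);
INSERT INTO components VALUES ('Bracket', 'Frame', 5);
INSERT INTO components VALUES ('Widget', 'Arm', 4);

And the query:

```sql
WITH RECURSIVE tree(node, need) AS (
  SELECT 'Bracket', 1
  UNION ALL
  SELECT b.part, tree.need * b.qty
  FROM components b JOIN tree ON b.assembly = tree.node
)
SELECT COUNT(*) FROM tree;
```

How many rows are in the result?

Base: (Bracket, need=1).
Iteration 1: components of {Bracket} -> Cap = 1*1 = 1, Frame = 1*5 = 5, Washer = 1*2 = 2.
Iteration 2: components of {Cap,Frame,Washer} -> Gear = 2*3 = 6, Hub = 1*4 = 4, Widget = 2*3 = 6.
Iteration 3: components of {Gear,Hub,Widget} -> Arm = 6*4 = 24.
Iteration 4: no further components; recursion stops.
Total rows emitted: 8.

8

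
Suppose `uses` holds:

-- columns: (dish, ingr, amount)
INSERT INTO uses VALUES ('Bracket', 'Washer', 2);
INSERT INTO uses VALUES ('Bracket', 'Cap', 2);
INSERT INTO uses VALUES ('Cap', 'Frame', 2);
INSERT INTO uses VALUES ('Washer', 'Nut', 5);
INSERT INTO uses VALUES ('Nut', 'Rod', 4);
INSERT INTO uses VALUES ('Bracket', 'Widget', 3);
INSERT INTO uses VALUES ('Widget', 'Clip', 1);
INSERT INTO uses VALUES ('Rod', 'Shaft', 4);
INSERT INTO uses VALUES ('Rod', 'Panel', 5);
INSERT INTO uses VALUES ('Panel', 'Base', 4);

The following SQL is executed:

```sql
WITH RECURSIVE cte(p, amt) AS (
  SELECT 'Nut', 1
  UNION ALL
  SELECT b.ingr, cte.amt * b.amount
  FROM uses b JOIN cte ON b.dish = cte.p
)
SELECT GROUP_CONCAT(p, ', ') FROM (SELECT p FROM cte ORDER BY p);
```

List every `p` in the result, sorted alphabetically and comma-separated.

Base: (Nut, amt=1).
Iteration 1: components of {Nut} -> Rod = 1*4 = 4.
Iteration 2: components of {Rod} -> Panel = 4*5 = 20, Shaft = 4*4 = 16.
Iteration 3: components of {Panel,Shaft} -> Base = 20*4 = 80.
Iteration 4: no further components; recursion stops.

Base, Nut, Panel, Rod, Shaft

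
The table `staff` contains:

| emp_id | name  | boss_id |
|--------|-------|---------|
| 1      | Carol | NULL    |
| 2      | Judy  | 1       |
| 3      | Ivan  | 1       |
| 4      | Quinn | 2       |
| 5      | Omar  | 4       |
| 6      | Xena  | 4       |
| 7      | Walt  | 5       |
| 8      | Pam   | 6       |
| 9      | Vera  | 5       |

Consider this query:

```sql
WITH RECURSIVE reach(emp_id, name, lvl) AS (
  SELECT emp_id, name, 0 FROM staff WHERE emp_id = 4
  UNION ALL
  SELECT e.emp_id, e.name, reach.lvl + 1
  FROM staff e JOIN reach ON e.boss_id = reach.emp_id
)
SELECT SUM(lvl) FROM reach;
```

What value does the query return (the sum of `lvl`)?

8

Base: emp_id=4 (Quinn) at lvl 0.
Iteration 1: rows with boss_id in {4} -> Omar (id 5, lvl 1), Xena (id 6, lvl 1).
Iteration 2: rows with boss_id in {5,6} -> Walt (id 7, lvl 2), Pam (id 8, lvl 2), Vera (id 9, lvl 2).
Iteration 3: no rows with boss_id in {7,8,9}; recursion stops.
SUM(lvl) = 0 + 1 + 1 + 2 + 2 + 2 = 8.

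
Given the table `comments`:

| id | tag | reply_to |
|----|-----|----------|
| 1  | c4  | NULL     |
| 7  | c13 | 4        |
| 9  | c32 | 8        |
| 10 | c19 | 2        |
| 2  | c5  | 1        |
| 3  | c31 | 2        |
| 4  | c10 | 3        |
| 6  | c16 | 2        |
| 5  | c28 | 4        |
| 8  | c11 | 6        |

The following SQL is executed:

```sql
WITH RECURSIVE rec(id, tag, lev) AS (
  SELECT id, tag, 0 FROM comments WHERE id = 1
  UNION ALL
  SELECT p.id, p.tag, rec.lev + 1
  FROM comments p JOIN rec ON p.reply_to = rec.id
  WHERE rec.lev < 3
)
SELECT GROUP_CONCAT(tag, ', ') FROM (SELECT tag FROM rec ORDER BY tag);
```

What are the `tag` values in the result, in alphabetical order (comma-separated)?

Base: id=1 (c4) at lev 0.
Iteration 1: rows with reply_to in {1} -> c5 (id 2, lev 1).
Iteration 2: rows with reply_to in {2} -> c31 (id 3, lev 2), c16 (id 6, lev 2), c19 (id 10, lev 2).
Iteration 3: rows with reply_to in {3,6,10} -> c10 (id 4, lev 3), c11 (id 8, lev 3).
Iteration 4: lev < 3 fails for all current rows; recursion stops.

c10, c11, c16, c19, c31, c4, c5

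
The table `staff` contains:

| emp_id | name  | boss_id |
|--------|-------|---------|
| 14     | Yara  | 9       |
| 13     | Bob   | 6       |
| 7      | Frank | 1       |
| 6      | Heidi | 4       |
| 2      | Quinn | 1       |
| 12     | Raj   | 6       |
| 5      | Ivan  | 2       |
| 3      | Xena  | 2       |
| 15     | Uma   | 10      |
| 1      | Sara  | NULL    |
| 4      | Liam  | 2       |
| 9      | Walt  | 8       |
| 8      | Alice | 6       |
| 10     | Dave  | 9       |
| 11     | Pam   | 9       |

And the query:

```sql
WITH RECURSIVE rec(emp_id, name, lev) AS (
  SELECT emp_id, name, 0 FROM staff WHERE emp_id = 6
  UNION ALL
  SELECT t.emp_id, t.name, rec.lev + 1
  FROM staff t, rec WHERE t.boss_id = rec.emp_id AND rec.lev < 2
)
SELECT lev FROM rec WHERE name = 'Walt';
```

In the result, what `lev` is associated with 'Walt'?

2

Base: emp_id=6 (Heidi) at lev 0.
Iteration 1: rows with boss_id in {6} -> Alice (id 8, lev 1), Raj (id 12, lev 1), Bob (id 13, lev 1).
Iteration 2: rows with boss_id in {8,12,13} -> Walt (id 9, lev 2).
Iteration 3: lev < 2 fails for all current rows; recursion stops.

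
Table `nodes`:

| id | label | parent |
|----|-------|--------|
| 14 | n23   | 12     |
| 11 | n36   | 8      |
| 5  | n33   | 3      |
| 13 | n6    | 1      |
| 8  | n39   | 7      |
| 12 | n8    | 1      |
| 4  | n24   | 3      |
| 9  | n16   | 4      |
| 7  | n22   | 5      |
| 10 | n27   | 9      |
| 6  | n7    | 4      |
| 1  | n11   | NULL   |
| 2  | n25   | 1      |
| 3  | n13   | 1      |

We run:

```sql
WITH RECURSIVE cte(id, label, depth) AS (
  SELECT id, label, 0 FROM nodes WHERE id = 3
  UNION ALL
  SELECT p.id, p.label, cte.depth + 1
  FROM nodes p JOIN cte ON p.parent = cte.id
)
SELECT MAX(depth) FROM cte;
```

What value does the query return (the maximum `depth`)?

4

Base: id=3 (n13) at depth 0.
Iteration 1: rows with parent in {3} -> n24 (id 4, depth 1), n33 (id 5, depth 1).
Iteration 2: rows with parent in {4,5} -> n7 (id 6, depth 2), n22 (id 7, depth 2), n16 (id 9, depth 2).
Iteration 3: rows with parent in {6,7,9} -> n39 (id 8, depth 3), n27 (id 10, depth 3).
Iteration 4: rows with parent in {8,10} -> n36 (id 11, depth 4).
Iteration 5: no rows with parent in {11}; recursion stops.
depth values: 0, 1, 1, 2, 2, 2, 3, 3, 4; the maximum is 4.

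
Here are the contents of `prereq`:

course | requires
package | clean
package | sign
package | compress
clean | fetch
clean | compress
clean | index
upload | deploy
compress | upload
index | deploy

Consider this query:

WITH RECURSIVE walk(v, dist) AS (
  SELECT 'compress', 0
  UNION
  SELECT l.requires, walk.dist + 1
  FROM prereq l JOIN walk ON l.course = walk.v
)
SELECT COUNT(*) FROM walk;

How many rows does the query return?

Base: (compress, dist=0).
Iteration 1: edges from {compress} -> (upload, dist=1).
Iteration 2: edges from {upload} -> (deploy, dist=2).
Iteration 3: no outgoing edges from {deploy}; recursion stops.
Total rows emitted: 3.

3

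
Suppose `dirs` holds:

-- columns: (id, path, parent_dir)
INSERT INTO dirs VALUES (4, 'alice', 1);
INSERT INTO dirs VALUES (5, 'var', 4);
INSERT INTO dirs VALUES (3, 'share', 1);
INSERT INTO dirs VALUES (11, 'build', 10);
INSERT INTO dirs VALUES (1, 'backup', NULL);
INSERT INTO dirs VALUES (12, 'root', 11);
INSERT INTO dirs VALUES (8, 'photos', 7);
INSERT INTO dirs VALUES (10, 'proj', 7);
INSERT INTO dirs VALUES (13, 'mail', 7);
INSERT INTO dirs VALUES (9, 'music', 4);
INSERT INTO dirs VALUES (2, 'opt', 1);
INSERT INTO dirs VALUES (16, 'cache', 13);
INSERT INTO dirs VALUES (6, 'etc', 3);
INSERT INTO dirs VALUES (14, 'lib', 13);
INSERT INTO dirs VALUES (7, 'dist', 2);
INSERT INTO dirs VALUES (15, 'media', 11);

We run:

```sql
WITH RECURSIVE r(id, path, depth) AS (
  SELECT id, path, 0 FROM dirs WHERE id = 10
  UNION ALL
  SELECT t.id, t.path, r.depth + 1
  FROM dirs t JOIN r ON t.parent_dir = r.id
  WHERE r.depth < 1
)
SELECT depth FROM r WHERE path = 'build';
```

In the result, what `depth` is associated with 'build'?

Base: id=10 (proj) at depth 0.
Iteration 1: rows with parent_dir in {10} -> build (id 11, depth 1).
Iteration 2: depth < 1 fails for all current rows; recursion stops.

1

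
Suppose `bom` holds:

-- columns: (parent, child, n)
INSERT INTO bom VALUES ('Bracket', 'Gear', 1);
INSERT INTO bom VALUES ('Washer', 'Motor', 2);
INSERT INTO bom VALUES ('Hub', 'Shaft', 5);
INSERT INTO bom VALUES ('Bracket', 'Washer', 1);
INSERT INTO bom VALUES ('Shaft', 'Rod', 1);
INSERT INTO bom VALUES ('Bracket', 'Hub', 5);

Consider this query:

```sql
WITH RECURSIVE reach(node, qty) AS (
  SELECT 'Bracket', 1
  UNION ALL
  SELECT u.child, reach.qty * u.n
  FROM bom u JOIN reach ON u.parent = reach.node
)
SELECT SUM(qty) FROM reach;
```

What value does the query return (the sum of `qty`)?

60

Base: (Bracket, qty=1).
Iteration 1: components of {Bracket} -> Gear = 1*1 = 1, Hub = 1*5 = 5, Washer = 1*1 = 1.
Iteration 2: components of {Gear,Hub,Washer} -> Motor = 1*2 = 2, Shaft = 5*5 = 25.
Iteration 3: components of {Motor,Shaft} -> Rod = 25*1 = 25.
Iteration 4: no further components; recursion stops.
SUM(qty) = 1 + 1 + 1 + 5 + 2 + 25 + 25 = 60.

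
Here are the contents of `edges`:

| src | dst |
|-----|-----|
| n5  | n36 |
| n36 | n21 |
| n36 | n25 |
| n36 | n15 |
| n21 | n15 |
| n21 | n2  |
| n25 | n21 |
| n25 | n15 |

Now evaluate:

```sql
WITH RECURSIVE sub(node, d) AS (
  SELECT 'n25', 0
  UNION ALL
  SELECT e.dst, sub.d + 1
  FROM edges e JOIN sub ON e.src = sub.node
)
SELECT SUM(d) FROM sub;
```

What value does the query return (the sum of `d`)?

6

Base: (n25, d=0).
Iteration 1: edges from {n25} -> (n15, d=1), (n21, d=1).
Iteration 2: edges from {n15,n21} -> (n15, d=2), (n2, d=2).
Iteration 3: no outgoing edges from {n15,n2}; recursion stops.
SUM(d) = 0 + 1 + 1 + 2 + 2 = 6.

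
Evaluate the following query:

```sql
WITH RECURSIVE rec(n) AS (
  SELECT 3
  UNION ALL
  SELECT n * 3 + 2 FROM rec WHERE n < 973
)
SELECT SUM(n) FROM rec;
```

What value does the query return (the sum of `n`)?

Base: n=3.
Iteration 1: 3 < 973 holds -> n = 3 * 3 + 2 = 11.
Iteration 2: 11 < 973 holds -> n = 11 * 3 + 2 = 35.
Iteration 3: 35 < 973 holds -> n = 35 * 3 + 2 = 107.
Iteration 4: 107 < 973 holds -> n = 107 * 3 + 2 = 323.
Iteration 5: 323 < 973 holds -> n = 323 * 3 + 2 = 971.
Iteration 6: 971 < 973 holds -> n = 971 * 3 + 2 = 2915.
Iteration 7: 2915 < 973 fails; recursion stops.
SUM(n) = 3 + 11 + 35 + 107 + 323 + 971 + 2915 = 4365.

4365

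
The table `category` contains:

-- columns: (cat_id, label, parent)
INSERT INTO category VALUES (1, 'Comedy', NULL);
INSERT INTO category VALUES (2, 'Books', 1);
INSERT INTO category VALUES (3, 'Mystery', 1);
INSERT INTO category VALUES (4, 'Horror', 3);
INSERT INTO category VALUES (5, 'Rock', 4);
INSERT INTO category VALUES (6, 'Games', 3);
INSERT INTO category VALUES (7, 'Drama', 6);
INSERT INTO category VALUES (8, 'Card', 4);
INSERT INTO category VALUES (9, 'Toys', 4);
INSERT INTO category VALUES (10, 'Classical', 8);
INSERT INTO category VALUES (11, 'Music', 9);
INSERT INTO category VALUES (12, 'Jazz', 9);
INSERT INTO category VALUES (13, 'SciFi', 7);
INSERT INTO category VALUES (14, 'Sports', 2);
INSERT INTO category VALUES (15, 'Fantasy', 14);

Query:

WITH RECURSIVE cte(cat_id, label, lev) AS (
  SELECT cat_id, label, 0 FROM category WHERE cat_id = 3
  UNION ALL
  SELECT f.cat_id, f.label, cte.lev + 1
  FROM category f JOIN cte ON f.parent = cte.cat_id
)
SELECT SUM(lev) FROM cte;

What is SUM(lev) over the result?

22

Base: cat_id=3 (Mystery) at lev 0.
Iteration 1: rows with parent in {3} -> Horror (id 4, lev 1), Games (id 6, lev 1).
Iteration 2: rows with parent in {4,6} -> Rock (id 5, lev 2), Drama (id 7, lev 2), Card (id 8, lev 2), Toys (id 9, lev 2).
Iteration 3: rows with parent in {5,7,8,9} -> Classical (id 10, lev 3), Music (id 11, lev 3), Jazz (id 12, lev 3), SciFi (id 13, lev 3).
Iteration 4: no rows with parent in {10,11,12,13}; recursion stops.
SUM(lev) = 0 + 1 + 1 + 2 + 2 + 2 + 2 + 3 + 3 + 3 + 3 = 22.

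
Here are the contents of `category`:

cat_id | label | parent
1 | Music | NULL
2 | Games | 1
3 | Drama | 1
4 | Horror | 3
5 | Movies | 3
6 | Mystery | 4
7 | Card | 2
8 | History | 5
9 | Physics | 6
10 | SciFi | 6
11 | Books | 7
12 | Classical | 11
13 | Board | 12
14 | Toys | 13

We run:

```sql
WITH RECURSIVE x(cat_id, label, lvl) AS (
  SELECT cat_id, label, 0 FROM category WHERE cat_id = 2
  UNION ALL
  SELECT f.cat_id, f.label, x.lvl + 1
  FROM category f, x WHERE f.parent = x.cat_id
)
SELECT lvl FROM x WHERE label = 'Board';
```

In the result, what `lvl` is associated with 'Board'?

Base: cat_id=2 (Games) at lvl 0.
Iteration 1: rows with parent in {2} -> Card (id 7, lvl 1).
Iteration 2: rows with parent in {7} -> Books (id 11, lvl 2).
Iteration 3: rows with parent in {11} -> Classical (id 12, lvl 3).
Iteration 4: rows with parent in {12} -> Board (id 13, lvl 4).
Iteration 5: rows with parent in {13} -> Toys (id 14, lvl 5).
Iteration 6: no rows with parent in {14}; recursion stops.

4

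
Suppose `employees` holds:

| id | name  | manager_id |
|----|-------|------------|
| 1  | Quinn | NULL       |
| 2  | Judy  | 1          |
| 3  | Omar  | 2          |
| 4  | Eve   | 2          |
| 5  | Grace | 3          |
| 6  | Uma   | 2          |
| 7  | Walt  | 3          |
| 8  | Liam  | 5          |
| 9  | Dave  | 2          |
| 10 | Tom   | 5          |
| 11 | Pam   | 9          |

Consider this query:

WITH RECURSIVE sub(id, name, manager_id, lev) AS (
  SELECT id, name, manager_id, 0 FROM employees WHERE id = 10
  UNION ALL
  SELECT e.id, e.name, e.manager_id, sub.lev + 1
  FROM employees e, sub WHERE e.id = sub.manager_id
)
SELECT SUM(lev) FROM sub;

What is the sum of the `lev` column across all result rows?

10

Base: id=10 (Tom), manager_id=5, lev 0.
Iteration 1: join on id=5 -> Grace (id 5, manager_id=3, lev 1).
Iteration 2: join on id=3 -> Omar (id 3, manager_id=2, lev 2).
Iteration 3: join on id=2 -> Judy (id 2, manager_id=1, lev 3).
Iteration 4: join on id=1 -> Quinn (id 1, manager_id=NULL, lev 4).
Iteration 5: manager_id is NULL; no match; recursion stops.
SUM(lev) = 0 + 1 + 2 + 3 + 4 = 10.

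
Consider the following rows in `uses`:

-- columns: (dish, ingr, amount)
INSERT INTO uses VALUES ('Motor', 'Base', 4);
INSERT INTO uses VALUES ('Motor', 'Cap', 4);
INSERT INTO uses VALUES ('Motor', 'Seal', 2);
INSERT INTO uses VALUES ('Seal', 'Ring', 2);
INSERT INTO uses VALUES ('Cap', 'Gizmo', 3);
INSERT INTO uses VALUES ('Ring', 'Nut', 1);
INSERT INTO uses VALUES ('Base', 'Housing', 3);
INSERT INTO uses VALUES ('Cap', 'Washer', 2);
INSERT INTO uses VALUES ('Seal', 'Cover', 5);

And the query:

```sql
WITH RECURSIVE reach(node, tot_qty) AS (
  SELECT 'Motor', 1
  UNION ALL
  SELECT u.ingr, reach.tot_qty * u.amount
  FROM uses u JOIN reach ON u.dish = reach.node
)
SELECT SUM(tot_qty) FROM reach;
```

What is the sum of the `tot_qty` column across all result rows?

61

Base: (Motor, tot_qty=1).
Iteration 1: components of {Motor} -> Base = 1*4 = 4, Cap = 1*4 = 4, Seal = 1*2 = 2.
Iteration 2: components of {Base,Cap,Seal} -> Cover = 2*5 = 10, Gizmo = 4*3 = 12, Housing = 4*3 = 12, Ring = 2*2 = 4, Washer = 4*2 = 8.
Iteration 3: components of {Cover,Gizmo,Housing,Ring,Washer} -> Nut = 4*1 = 4.
Iteration 4: no further components; recursion stops.
SUM(tot_qty) = 1 + 4 + 4 + 2 + 12 + 12 + 8 + 4 + 10 + 4 = 61.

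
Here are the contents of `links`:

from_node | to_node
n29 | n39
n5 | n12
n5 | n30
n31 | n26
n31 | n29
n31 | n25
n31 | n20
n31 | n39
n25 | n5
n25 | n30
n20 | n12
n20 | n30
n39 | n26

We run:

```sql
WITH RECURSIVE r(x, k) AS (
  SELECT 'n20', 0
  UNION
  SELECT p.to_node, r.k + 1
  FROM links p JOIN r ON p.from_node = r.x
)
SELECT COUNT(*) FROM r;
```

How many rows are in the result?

Base: (n20, k=0).
Iteration 1: edges from {n20} -> (n12, k=1), (n30, k=1).
Iteration 2: no outgoing edges from {n12,n30}; recursion stops.
Total rows emitted: 3.

3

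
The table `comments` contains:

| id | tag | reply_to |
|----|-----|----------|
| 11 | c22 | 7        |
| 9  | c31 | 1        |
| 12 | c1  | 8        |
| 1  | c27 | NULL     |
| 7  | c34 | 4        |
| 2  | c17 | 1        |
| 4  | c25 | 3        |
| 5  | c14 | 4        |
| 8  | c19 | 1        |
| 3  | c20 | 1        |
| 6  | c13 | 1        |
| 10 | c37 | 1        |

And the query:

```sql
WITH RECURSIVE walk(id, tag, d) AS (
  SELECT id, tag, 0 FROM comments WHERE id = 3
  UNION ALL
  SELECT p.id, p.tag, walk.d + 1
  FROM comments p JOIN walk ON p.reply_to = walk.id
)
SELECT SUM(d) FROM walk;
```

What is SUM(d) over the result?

Base: id=3 (c20) at d 0.
Iteration 1: rows with reply_to in {3} -> c25 (id 4, d 1).
Iteration 2: rows with reply_to in {4} -> c14 (id 5, d 2), c34 (id 7, d 2).
Iteration 3: rows with reply_to in {5,7} -> c22 (id 11, d 3).
Iteration 4: no rows with reply_to in {11}; recursion stops.
SUM(d) = 0 + 1 + 2 + 2 + 3 = 8.

8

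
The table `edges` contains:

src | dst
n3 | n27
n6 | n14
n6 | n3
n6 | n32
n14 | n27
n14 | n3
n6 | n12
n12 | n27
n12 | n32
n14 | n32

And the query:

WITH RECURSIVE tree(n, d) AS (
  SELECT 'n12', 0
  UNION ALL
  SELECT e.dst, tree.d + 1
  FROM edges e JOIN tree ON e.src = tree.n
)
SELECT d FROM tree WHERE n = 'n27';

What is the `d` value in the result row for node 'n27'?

1

Base: (n12, d=0).
Iteration 1: edges from {n12} -> (n27, d=1), (n32, d=1).
Iteration 2: no outgoing edges from {n27,n32}; recursion stops.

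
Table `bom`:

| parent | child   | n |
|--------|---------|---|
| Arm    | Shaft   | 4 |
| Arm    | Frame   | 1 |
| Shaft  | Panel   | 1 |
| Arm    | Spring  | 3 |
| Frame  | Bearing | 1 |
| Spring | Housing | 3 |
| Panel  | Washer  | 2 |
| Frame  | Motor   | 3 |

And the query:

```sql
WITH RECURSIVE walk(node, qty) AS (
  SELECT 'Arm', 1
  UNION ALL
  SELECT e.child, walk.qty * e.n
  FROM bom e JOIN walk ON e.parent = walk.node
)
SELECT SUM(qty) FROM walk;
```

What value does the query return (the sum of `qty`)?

34

Base: (Arm, qty=1).
Iteration 1: components of {Arm} -> Frame = 1*1 = 1, Shaft = 1*4 = 4, Spring = 1*3 = 3.
Iteration 2: components of {Frame,Shaft,Spring} -> Bearing = 1*1 = 1, Housing = 3*3 = 9, Motor = 1*3 = 3, Panel = 4*1 = 4.
Iteration 3: components of {Bearing,Housing,Motor,Panel} -> Washer = 4*2 = 8.
Iteration 4: no further components; recursion stops.
SUM(qty) = 1 + 4 + 1 + 3 + 4 + 1 + 3 + 9 + 8 = 34.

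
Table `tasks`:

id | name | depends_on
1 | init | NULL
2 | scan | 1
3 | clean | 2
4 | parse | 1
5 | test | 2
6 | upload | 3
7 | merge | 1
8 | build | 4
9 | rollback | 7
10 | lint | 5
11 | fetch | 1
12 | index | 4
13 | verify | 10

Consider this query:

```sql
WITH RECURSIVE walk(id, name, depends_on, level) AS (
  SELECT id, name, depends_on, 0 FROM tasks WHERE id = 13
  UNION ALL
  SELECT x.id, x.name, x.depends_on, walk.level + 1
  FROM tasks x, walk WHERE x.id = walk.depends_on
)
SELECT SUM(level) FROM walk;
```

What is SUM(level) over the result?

Base: id=13 (verify), depends_on=10, level 0.
Iteration 1: join on id=10 -> lint (id 10, depends_on=5, level 1).
Iteration 2: join on id=5 -> test (id 5, depends_on=2, level 2).
Iteration 3: join on id=2 -> scan (id 2, depends_on=1, level 3).
Iteration 4: join on id=1 -> init (id 1, depends_on=NULL, level 4).
Iteration 5: depends_on is NULL; no match; recursion stops.
SUM(level) = 0 + 1 + 2 + 3 + 4 = 10.

10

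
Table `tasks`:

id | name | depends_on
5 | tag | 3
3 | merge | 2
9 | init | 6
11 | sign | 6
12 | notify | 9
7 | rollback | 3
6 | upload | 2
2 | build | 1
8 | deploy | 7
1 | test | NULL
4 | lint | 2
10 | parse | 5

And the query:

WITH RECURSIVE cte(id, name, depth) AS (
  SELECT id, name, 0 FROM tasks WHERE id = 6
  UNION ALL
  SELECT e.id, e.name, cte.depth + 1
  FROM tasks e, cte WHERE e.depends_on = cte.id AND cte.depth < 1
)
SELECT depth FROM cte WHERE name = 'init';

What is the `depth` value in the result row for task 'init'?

Base: id=6 (upload) at depth 0.
Iteration 1: rows with depends_on in {6} -> init (id 9, depth 1), sign (id 11, depth 1).
Iteration 2: depth < 1 fails for all current rows; recursion stops.

1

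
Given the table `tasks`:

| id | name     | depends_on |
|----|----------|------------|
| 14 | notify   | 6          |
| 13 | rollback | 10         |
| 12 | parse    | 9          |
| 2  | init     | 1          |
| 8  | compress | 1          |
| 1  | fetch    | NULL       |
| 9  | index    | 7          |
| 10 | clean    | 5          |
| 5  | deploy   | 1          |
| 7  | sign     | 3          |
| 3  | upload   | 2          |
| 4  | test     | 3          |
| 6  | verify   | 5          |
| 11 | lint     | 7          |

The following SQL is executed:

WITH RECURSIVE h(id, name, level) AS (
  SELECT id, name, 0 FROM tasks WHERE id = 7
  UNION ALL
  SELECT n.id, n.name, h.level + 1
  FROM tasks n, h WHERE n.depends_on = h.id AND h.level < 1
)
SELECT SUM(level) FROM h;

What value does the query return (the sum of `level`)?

2

Base: id=7 (sign) at level 0.
Iteration 1: rows with depends_on in {7} -> index (id 9, level 1), lint (id 11, level 1).
Iteration 2: level < 1 fails for all current rows; recursion stops.
SUM(level) = 0 + 1 + 1 = 2.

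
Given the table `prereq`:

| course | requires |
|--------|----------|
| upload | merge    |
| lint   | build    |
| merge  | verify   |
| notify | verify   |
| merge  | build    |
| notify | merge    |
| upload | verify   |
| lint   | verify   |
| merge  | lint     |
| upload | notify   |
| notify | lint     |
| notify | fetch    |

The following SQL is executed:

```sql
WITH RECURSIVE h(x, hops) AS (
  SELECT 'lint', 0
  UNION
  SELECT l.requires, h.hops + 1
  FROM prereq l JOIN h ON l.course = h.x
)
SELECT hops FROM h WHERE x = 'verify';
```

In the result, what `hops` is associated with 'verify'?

Base: (lint, hops=0).
Iteration 1: edges from {lint} -> (build, hops=1), (verify, hops=1).
Iteration 2: no outgoing edges from {build,verify}; recursion stops.

1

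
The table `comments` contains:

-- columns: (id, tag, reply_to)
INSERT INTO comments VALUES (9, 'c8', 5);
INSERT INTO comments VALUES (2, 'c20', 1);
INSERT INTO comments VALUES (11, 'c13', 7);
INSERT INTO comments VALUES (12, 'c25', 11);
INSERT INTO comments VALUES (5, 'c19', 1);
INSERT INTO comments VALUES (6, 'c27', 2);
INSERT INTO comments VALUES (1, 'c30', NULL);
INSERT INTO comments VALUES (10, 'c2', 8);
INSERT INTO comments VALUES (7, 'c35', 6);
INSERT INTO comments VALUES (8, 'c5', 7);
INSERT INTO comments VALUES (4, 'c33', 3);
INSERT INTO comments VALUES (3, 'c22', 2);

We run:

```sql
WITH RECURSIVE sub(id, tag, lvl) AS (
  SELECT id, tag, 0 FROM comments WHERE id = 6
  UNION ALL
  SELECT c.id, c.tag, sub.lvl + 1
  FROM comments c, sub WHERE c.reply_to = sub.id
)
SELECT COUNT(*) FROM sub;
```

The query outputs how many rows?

6

Base: id=6 (c27) at lvl 0.
Iteration 1: rows with reply_to in {6} -> c35 (id 7, lvl 1).
Iteration 2: rows with reply_to in {7} -> c5 (id 8, lvl 2), c13 (id 11, lvl 2).
Iteration 3: rows with reply_to in {8,11} -> c2 (id 10, lvl 3), c25 (id 12, lvl 3).
Iteration 4: no rows with reply_to in {10,12}; recursion stops.
Total rows emitted: 6.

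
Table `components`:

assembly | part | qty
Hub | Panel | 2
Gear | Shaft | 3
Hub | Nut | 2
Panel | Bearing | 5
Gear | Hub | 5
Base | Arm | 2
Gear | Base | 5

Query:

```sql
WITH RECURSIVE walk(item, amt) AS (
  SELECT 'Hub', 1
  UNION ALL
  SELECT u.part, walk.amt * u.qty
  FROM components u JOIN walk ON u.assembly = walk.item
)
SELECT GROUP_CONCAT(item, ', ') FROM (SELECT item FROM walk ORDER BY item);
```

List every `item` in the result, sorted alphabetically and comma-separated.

Base: (Hub, amt=1).
Iteration 1: components of {Hub} -> Nut = 1*2 = 2, Panel = 1*2 = 2.
Iteration 2: components of {Nut,Panel} -> Bearing = 2*5 = 10.
Iteration 3: no further components; recursion stops.

Bearing, Hub, Nut, Panel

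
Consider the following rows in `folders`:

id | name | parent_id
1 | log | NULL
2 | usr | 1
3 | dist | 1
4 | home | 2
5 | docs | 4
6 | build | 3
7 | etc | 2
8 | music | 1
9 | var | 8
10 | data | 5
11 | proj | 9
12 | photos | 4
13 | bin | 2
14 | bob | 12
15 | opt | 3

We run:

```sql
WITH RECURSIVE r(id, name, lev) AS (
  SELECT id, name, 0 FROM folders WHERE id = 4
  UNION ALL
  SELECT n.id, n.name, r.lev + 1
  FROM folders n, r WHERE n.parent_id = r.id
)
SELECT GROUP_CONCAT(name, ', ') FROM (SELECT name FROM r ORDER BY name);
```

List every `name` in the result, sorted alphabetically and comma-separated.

bob, data, docs, home, photos

Base: id=4 (home) at lev 0.
Iteration 1: rows with parent_id in {4} -> docs (id 5, lev 1), photos (id 12, lev 1).
Iteration 2: rows with parent_id in {5,12} -> data (id 10, lev 2), bob (id 14, lev 2).
Iteration 3: no rows with parent_id in {10,14}; recursion stops.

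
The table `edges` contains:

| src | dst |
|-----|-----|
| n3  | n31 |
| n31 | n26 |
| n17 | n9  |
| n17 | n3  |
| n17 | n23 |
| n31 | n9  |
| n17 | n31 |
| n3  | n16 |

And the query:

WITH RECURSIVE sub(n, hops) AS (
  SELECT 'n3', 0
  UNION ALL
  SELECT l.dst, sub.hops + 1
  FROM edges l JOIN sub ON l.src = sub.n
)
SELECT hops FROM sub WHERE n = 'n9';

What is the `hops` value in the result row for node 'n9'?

Base: (n3, hops=0).
Iteration 1: edges from {n3} -> (n16, hops=1), (n31, hops=1).
Iteration 2: edges from {n16,n31} -> (n26, hops=2), (n9, hops=2).
Iteration 3: no outgoing edges from {n26,n9}; recursion stops.

2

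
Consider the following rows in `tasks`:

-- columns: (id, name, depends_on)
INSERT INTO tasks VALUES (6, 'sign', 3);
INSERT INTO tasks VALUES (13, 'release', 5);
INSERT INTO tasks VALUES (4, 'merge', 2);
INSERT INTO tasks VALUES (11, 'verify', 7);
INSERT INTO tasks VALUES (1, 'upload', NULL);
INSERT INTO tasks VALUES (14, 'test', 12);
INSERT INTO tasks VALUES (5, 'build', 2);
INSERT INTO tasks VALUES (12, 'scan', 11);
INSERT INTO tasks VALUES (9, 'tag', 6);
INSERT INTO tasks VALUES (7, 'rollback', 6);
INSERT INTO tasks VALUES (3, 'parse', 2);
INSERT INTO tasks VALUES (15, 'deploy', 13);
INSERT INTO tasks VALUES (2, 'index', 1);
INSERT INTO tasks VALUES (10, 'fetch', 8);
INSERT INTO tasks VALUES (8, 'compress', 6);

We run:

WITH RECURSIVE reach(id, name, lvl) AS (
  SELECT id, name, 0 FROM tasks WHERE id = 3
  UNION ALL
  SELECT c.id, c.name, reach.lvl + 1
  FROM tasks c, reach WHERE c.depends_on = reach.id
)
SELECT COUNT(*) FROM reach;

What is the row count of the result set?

9

Base: id=3 (parse) at lvl 0.
Iteration 1: rows with depends_on in {3} -> sign (id 6, lvl 1).
Iteration 2: rows with depends_on in {6} -> rollback (id 7, lvl 2), compress (id 8, lvl 2), tag (id 9, lvl 2).
Iteration 3: rows with depends_on in {7,8,9} -> fetch (id 10, lvl 3), verify (id 11, lvl 3).
Iteration 4: rows with depends_on in {10,11} -> scan (id 12, lvl 4).
Iteration 5: rows with depends_on in {12} -> test (id 14, lvl 5).
Iteration 6: no rows with depends_on in {14}; recursion stops.
Total rows emitted: 9.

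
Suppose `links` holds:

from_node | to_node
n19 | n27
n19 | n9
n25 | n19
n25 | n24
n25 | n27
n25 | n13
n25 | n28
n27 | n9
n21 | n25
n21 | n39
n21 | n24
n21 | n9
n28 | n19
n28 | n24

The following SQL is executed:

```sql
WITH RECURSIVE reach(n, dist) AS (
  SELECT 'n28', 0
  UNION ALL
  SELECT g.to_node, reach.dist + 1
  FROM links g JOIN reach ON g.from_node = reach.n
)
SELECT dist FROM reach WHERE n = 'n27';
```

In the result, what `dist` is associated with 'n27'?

2

Base: (n28, dist=0).
Iteration 1: edges from {n28} -> (n19, dist=1), (n24, dist=1).
Iteration 2: edges from {n19,n24} -> (n27, dist=2), (n9, dist=2).
Iteration 3: edges from {n27,n9} -> (n9, dist=3).
Iteration 4: no outgoing edges from {n9}; recursion stops.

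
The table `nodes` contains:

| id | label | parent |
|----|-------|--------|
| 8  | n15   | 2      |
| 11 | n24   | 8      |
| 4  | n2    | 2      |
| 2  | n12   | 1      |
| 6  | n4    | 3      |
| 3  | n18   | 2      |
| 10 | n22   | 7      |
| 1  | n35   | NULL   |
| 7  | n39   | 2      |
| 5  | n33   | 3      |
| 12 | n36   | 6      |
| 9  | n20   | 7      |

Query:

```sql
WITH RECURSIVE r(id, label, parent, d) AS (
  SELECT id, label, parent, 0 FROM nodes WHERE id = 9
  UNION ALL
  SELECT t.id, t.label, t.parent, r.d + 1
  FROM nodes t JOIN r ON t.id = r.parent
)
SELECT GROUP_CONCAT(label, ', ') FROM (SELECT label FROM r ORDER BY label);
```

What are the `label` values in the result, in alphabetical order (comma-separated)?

Base: id=9 (n20), parent=7, d 0.
Iteration 1: join on id=7 -> n39 (id 7, parent=2, d 1).
Iteration 2: join on id=2 -> n12 (id 2, parent=1, d 2).
Iteration 3: join on id=1 -> n35 (id 1, parent=NULL, d 3).
Iteration 4: parent is NULL; no match; recursion stops.

n12, n20, n35, n39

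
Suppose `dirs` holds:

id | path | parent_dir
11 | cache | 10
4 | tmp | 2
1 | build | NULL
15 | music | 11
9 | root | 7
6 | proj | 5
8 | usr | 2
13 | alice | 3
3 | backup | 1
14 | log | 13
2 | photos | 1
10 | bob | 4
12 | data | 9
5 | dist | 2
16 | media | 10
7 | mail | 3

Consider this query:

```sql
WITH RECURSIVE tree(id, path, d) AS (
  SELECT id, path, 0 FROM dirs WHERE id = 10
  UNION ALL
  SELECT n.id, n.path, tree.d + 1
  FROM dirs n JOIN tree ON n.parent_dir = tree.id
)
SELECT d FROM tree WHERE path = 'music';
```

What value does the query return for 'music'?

2

Base: id=10 (bob) at d 0.
Iteration 1: rows with parent_dir in {10} -> cache (id 11, d 1), media (id 16, d 1).
Iteration 2: rows with parent_dir in {11,16} -> music (id 15, d 2).
Iteration 3: no rows with parent_dir in {15}; recursion stops.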